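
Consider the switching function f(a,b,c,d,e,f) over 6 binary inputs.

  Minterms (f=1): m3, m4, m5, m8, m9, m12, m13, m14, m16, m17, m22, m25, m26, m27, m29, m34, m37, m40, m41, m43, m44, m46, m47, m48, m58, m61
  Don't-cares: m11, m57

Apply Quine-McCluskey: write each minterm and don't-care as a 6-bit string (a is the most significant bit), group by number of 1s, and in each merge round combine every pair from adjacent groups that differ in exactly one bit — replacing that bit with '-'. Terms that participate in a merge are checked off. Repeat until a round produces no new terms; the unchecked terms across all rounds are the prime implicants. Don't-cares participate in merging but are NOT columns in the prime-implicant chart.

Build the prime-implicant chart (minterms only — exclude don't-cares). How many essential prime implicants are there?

9

[col 0] 000011*, 000100*, 000101*, 001000*, 001001*, 001011*, 001100*, 001101*, 001110*, 010000*, 010001*, 010110, 011001*, 011010*, 011011*, 011101*, 100010, 100101*, 101000*, 101001*, 101011*, 101100*, 101110*, 101111*, 110000*, 111001*, 111010*, 111101*
[col 1] -00101, -01000*, -01001*, -01011*, -01100*, -01110*, -10000, -11001*, -11010, -11101*, 0-1001*, 0-1011*, 0-1101*, 00-011, 00-100*, 00-101*, 00010-*, 001-00*, 001-01*, 0010-1*, 00100-*, 0011-0*, 00110-*, 01-001, 01000-, 011-01*, 0110-1*, 01101-, 1-1001*, 101-00*, 101-11, 1010-1*, 10100-*, 1011-0*, 10111-, 111-01*
[col 2] --1001, -01-00, -010-1, -0100-, -011-0, -11-01, 0-1-01, 0-10-1, 00-10-, 001-0-
Prime implicants: --1001, -00101, -01-00, -010-1, -0100-, -011-0, -10000, -11-01, -11010, 0-1-01, 0-10-1, 00-011, 00-10-, 001-0-, 01-001, 01000-, 010110, 01101-, 100010, 101-11, 10111-
PI chart (minterm → PIs covering it):
  3 | 00-011  (sole → essential)
  4 | 00-10-  (sole → essential)
  5 | -00101,00-10-
  8 | -01-00,-0100-,001-0-
  9 | --1001,-010-1,-0100-,0-1-01,0-10-1,001-0-
  12 | -01-00,-011-0,00-10-,001-0-
  13 | 0-1-01,00-10-,001-0-
  14 | -011-0  (sole → essential)
  16 | -10000,01000-
  17 | 01-001,01000-
  22 | 010110  (sole → essential)
  25 | --1001,-11-01,0-1-01,0-10-1,01-001
  26 | -11010,01101-
  27 | 0-10-1,01101-
  29 | -11-01,0-1-01
  34 | 100010  (sole → essential)
  37 | -00101  (sole → essential)
  40 | -01-00,-0100-
  41 | --1001,-010-1,-0100-
  43 | -010-1,101-11
  44 | -01-00,-011-0
  46 | -011-0,10111-
  47 | 101-11,10111-
  48 | -10000  (sole → essential)
  58 | -11010  (sole → essential)
  61 | -11-01  (sole → essential)
Essential prime implicants: -00101, -011-0, -10000, -11-01, -11010, 00-011, 00-10-, 010110, 100010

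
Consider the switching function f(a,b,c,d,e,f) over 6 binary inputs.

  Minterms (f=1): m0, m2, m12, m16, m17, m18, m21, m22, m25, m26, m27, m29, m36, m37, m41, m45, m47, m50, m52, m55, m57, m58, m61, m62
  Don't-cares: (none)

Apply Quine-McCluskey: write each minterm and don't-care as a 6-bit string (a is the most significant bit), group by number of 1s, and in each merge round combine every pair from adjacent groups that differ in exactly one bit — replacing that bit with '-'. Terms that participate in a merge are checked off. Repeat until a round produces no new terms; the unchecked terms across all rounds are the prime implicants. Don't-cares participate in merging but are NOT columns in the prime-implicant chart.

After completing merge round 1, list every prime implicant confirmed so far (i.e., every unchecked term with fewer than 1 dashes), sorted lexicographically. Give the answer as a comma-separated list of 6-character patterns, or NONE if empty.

001100, 110111

[col 0] 000000*, 000010*, 001100, 010000*, 010001*, 010010*, 010101*, 010110*, 011001*, 011010*, 011011*, 011101*, 100100*, 100101*, 101001*, 101101*, 101111*, 110010*, 110100*, 110111, 111001*, 111010*, 111101*, 111110*
[col 1] -10010*, -11001*, -11010*, -11101*, 0-0000*, 0-0010*, 0000-0*, 01-001*, 01-010*, 01-101*, 010-01*, 010-10, 0100-0*, 01000-, 011-01*, 0110-1, 01101-, 1-0100, 1-1001*, 1-1101*, 10-101, 10010-, 101-01*, 1011-1, 11-010*, 111-01*, 111-10
[col 2] -1-010, -11-01, 0-00-0, 01--01, 1-1-01
Prime implicants: -1-010, -11-01, 0-00-0, 001100, 01--01, 010-10, 01000-, 0110-1, 01101-, 1-0100, 1-1-01, 10-101, 10010-, 1011-1, 110111, 111-10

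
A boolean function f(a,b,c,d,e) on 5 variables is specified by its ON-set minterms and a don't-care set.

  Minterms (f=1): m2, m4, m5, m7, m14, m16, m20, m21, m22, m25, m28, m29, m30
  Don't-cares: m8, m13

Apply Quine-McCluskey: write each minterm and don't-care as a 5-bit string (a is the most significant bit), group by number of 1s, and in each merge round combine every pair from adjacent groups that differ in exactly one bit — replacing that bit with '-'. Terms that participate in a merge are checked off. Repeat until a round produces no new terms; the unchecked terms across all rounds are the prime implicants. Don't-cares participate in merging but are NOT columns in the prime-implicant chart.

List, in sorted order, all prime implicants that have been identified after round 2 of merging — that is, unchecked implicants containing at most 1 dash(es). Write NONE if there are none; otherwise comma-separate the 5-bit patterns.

-1110, 00010, 001-1, 01000, 10-00, 11-01

[col 0] 00010, 00100*, 00101*, 00111*, 01000, 01101*, 01110*, 10000*, 10100*, 10101*, 10110*, 11001*, 11100*, 11101*, 11110*
[col 1] -0100*, -0101*, -1101*, -1110, 0-101*, 001-1, 0010-*, 1-100*, 1-101*, 1-110*, 10-00, 101-0*, 1010-*, 11-01, 111-0*, 1110-*
[col 2] --101, -010-, 1-1-0, 1-10-
Prime implicants: --101, -010-, -1110, 00010, 001-1, 01000, 1-1-0, 1-10-, 10-00, 11-01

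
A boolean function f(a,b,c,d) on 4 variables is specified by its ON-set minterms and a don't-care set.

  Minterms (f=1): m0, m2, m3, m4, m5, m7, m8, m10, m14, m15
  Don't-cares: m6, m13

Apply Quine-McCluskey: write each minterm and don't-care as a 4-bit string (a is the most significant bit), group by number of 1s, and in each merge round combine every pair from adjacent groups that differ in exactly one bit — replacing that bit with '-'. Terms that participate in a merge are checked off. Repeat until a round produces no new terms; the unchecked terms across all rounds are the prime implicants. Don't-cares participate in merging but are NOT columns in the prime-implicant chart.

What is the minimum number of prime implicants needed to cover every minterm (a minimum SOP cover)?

[col 0] 0000*, 0010*, 0011*, 0100*, 0101*, 0110*, 0111*, 1000*, 1010*, 1101*, 1110*, 1111*
[col 1] -000*, -010*, -101*, -110*, -111*, 0-00*, 0-10*, 0-11*, 00-0*, 001-*, 01-0*, 01-1*, 010-*, 011-*, 1-10*, 10-0*, 11-1*, 111-*
[col 2] --10, -0-0, -1-1, -11-, 0--0, 0-1-, 01--
Prime implicants: --10, -0-0, -1-1, -11-, 0--0, 0-1-, 01--
PI chart (minterm → PIs covering it):
  0 | -0-0,0--0
  2 | --10,-0-0,0--0,0-1-
  3 | 0-1-  (sole → essential)
  4 | 0--0,01--
  5 | -1-1,01--
  7 | -1-1,-11-,0-1-,01--
  8 | -0-0  (sole → essential)
  10 | --10,-0-0
  14 | --10,-11-
  15 | -1-1,-11-
Essential prime implicants: -0-0, 0-1-
Petrick residual → -11-, 01--
Minimum SOP uses 4 PIs: b'd' + bc + a'c + a'b

4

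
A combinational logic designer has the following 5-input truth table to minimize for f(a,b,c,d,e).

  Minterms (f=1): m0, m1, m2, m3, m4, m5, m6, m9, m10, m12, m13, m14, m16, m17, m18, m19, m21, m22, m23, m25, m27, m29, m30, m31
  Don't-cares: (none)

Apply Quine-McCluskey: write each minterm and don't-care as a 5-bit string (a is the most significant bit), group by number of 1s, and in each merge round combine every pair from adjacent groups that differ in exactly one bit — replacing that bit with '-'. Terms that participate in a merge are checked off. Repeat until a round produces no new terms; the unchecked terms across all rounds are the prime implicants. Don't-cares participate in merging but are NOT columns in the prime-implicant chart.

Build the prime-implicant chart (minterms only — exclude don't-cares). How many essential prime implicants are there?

4

size-2^0 implicants → 00000(✓)  00001(✓)  00010(✓)  00011(✓)  00100(✓)  00101(✓)  00110(✓)  01001(✓)  01010(✓)  01100(✓)  01101(✓)  01110(✓)  10000(✓)  10001(✓)  10010(✓)  10011(✓)  10101(✓)  10110(✓)  10111(✓)  11001(✓)  11011(✓)  11101(✓)  11110(✓)  11111(✓)
size-2^1 implicants → -0000(✓)  -0001(✓)  -0010(✓)  -0011(✓)  -0101(✓)  -0110(✓)  -1001(✓)  -1101(✓)  -1110(✓)  0-001(✓)  0-010(✓)  0-100(✓)  0-101(✓)  0-110(✓)  00-00(✓)  00-01(✓)  00-10(✓)  000-0(✓)  000-1(✓)  0000-(✓)  0001-(✓)  001-0(✓)  0010-(✓)  01-01(✓)  01-10(✓)  011-0(✓)  0110-(✓)  1-001(✓)  1-011(✓)  1-101(✓)  1-110(✓)  1-111(✓)  10-01(✓)  10-10(✓)  10-11(✓)  100-0(✓)  100-1(✓)  1000-(✓)  1001-(✓)  101-1(✓)  1011-(✓)  11-01(✓)  11-11(✓)  110-1(✓)  111-1(✓)  1111-(✓)
size-2^2 implicants → --001(✓)  --101(✓)  --110  -0-01(✓)  -0-10  -00-0(✓)  -00-1(✓)  -000-(✓)  -001-(✓)  -1-01(✓)  0--01(✓)  0--10  0-1-0  0-10-  00--0  00-0-  000--(✓)  1--01(✓)  1--11(✓)  1-0-1(✓)  1-1-1(✓)  1-11-  10--1(✓)  10-1-  100--(✓)  11--1(✓)
size-2^3 implicants → ---01  -00--  1---1
Unchecked terms (primes): ---01, --110, -0-10, -00--, 0--10, 0-1-0, 0-10-, 00--0, 00-0-, 1---1, 1-11-, 10-1-
Minterm coverage:
  m0 ⊆ -00--,00--0,00-0-
  m1 ⊆ ---01,-00--,00-0-
  m2 ⊆ -0-10,-00--,0--10,00--0
  m3 ⊆ -00-- [E]
  m4 ⊆ 0-1-0,0-10-,00--0,00-0-
  m5 ⊆ ---01,0-10-,00-0-
  m6 ⊆ --110,-0-10,0--10,0-1-0,00--0
  m9 ⊆ ---01 [E]
  m10 ⊆ 0--10 [E]
  m12 ⊆ 0-1-0,0-10-
  m13 ⊆ ---01,0-10-
  m14 ⊆ --110,0--10,0-1-0
  m16 ⊆ -00-- [E]
  m17 ⊆ ---01,-00--,1---1
  m18 ⊆ -0-10,-00--,10-1-
  m19 ⊆ -00--,1---1,10-1-
  m21 ⊆ ---01,1---1
  m22 ⊆ --110,-0-10,1-11-,10-1-
  m23 ⊆ 1---1,1-11-,10-1-
  m25 ⊆ ---01,1---1
  m27 ⊆ 1---1 [E]
  m29 ⊆ ---01,1---1
  m30 ⊆ --110,1-11-
  m31 ⊆ 1---1,1-11-
E = {---01, -00--, 0--10, 1---1}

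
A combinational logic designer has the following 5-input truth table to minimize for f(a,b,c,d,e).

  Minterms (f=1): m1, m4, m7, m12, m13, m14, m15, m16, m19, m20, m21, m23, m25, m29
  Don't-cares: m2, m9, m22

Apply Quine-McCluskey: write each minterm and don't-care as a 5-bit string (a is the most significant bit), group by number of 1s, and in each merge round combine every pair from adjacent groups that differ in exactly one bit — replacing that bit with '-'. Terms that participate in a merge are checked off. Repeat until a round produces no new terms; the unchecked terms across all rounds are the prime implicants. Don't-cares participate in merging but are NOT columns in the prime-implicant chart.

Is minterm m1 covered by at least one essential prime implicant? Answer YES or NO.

[col 0] 00001*, 00010, 00100*, 00111*, 01001*, 01100*, 01101*, 01110*, 01111*, 10000*, 10011*, 10100*, 10101*, 10110*, 10111*, 11001*, 11101*
[col 1] -0100, -0111, -1001*, -1101*, 0-001, 0-100, 0-111, 01-01*, 011-0*, 011-1*, 0110-*, 0111-*, 1-101, 10-00, 10-11, 101-0*, 101-1*, 1010-*, 1011-*, 11-01*
[col 2] -1-01, 011--, 101--
Prime implicants: -0100, -0111, -1-01, 0-001, 0-100, 0-111, 00010, 011--, 1-101, 10-00, 10-11, 101--
PI chart (minterm → PIs covering it):
  1 | 0-001  (sole → essential)
  4 | -0100,0-100
  7 | -0111,0-111
  12 | 0-100,011--
  13 | -1-01,011--
  14 | 011--  (sole → essential)
  15 | 0-111,011--
  16 | 10-00  (sole → essential)
  19 | 10-11  (sole → essential)
  20 | -0100,10-00,101--
  21 | 1-101,101--
  23 | -0111,10-11,101--
  25 | -1-01  (sole → essential)
  29 | -1-01,1-101
Essential prime implicants: -1-01, 0-001, 011--, 10-00, 10-11

YES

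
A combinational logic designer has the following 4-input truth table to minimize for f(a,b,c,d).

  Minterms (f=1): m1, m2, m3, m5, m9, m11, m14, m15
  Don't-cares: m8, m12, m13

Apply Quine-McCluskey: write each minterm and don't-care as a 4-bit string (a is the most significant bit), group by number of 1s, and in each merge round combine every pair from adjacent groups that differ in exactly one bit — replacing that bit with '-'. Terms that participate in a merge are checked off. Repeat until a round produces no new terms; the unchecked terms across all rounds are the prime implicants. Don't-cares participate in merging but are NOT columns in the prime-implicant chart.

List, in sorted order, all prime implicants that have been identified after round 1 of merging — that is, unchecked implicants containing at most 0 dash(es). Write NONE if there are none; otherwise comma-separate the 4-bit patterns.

Round 0: 0001✓ 0010✓ 0011✓ 0101✓ 1000✓ 1001✓ 1011✓ 1100✓ 1101✓ 1110✓ 1111✓
Round 1: -001✓ -011✓ -101✓ 0-01✓ 00-1✓ 001- 1-00✓ 1-01✓ 1-11✓ 10-1✓ 100-✓ 11-0✓ 11-1✓ 110-✓ 111-✓
Round 2: --01 -0-1 1--1 1-0- 11--
PIs = {--01, -0-1, 001-, 1--1, 1-0-, 11--}

NONE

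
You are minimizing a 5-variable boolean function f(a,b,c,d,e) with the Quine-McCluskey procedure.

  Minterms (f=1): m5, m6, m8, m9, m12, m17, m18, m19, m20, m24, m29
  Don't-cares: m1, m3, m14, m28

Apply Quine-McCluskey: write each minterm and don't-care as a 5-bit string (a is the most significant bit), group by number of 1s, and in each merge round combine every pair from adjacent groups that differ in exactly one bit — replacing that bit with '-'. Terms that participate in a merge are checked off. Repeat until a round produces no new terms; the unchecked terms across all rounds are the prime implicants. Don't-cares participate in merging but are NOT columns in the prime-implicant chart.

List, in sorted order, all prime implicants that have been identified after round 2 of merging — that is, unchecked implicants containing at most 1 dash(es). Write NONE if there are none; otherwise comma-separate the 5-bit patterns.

[col 0] 00001*, 00011*, 00101*, 00110*, 01000*, 01001*, 01100*, 01110*, 10001*, 10010*, 10011*, 10100*, 11000*, 11100*, 11101*
[col 1] -0001*, -0011*, -1000*, -1100*, 0-001, 0-110, 00-01, 000-1*, 01-00*, 0100-, 011-0, 1-100, 100-1*, 1001-, 11-00*, 1110-
[col 2] -00-1, -1-00
Prime implicants: -00-1, -1-00, 0-001, 0-110, 00-01, 0100-, 011-0, 1-100, 1001-, 1110-

0-001, 0-110, 00-01, 0100-, 011-0, 1-100, 1001-, 1110-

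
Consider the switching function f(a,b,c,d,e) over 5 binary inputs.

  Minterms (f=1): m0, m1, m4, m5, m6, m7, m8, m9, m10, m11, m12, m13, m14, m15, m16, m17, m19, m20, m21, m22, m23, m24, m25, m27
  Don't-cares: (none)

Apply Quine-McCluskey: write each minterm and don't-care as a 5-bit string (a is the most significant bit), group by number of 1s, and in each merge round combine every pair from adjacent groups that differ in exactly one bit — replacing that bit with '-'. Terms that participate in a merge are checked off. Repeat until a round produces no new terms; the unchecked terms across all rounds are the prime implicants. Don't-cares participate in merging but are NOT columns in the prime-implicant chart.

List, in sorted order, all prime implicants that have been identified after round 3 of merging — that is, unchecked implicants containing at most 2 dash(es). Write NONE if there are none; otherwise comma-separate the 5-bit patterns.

-10-1, 1-0-1, 10--1

Round 0: 00000✓ 00001✓ 00100✓ 00101✓ 00110✓ 00111✓ 01000✓ 01001✓ 01010✓ 01011✓ 01100✓ 01101✓ 01110✓ 01111✓ 10000✓ 10001✓ 10011✓ 10100✓ 10101✓ 10110✓ 10111✓ 11000✓ 11001✓ 11011✓
Round 1: -0000✓ -0001✓ -0100✓ -0101✓ -0110✓ -0111✓ -1000✓ -1001✓ -1011✓ 0-000✓ 0-001✓ 0-100✓ 0-101✓ 0-110✓ 0-111✓ 00-00✓ 00-01✓ 0000-✓ 001-0✓ 001-1✓ 0010-✓ 0011-✓ 01-00✓ 01-01✓ 01-10✓ 01-11✓ 010-0✓ 010-1✓ 0100-✓ 0101-✓ 011-0✓ 011-1✓ 0110-✓ 0111-✓ 1-000✓ 1-001✓ 1-011✓ 10-00✓ 10-01✓ 10-11✓ 100-1✓ 1000-✓ 101-0✓ 101-1✓ 1010-✓ 1011-✓ 110-1✓ 1100-✓
Round 2: --000✓ --001✓ -0-00✓ -0-01✓ -000-✓ -01-0✓ -01-1✓ -010-✓ -011-✓ -10-1 -100-✓ 0--00✓ 0--01✓ 0-00-✓ 0-1-0✓ 0-1-1✓ 0-10-✓ 0-11-✓ 00-0-✓ 001--✓ 01--0✓ 01--1✓ 01-0-✓ 01-1-✓ 010--✓ 011--✓ 1-0-1 1-00-✓ 10--1 10-0-✓ 101--✓
Round 3: --00- -0-0- -01-- 0--0- 0-1-- 01---
PIs = {--00-, -0-0-, -01--, -10-1, 0--0-, 0-1--, 01---, 1-0-1, 10--1}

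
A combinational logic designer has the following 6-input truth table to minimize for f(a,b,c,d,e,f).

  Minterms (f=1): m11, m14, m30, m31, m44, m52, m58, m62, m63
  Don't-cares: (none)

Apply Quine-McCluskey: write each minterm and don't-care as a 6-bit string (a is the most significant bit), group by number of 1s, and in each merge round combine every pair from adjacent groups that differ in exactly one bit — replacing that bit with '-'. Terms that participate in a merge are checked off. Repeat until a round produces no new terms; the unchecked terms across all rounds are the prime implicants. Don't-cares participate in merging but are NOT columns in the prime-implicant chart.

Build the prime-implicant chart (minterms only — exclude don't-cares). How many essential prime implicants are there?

Round 0: 001011 001110✓ 011110✓ 011111✓ 101100 110100 111010✓ 111110✓ 111111✓
Round 1: -11110✓ -11111✓ 0-1110 01111-✓ 111-10 11111-✓
Round 2: -1111-
PIs = {-1111-, 0-1110, 001011, 101100, 110100, 111-10}
Coverage chart:
  m11: 001011 ←essential
  m14: 0-1110 ←essential
  m30: -1111-,0-1110
  m31: -1111- ←essential
  m44: 101100 ←essential
  m52: 110100 ←essential
  m58: 111-10 ←essential
  m62: -1111-,111-10
  m63: -1111- ←essential
Essential: -1111-, 0-1110, 001011, 101100, 110100, 111-10

6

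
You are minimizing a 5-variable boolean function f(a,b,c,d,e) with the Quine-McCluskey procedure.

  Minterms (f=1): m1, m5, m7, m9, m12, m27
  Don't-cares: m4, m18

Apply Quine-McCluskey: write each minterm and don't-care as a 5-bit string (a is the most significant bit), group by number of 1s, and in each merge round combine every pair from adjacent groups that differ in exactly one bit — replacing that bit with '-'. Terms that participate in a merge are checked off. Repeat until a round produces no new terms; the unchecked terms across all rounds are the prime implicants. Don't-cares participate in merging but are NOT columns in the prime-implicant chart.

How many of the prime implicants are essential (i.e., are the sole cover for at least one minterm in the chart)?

4

[col 0] 00001*, 00100*, 00101*, 00111*, 01001*, 01100*, 10010, 11011
[col 1] 0-001, 0-100, 00-01, 001-1, 0010-
Prime implicants: 0-001, 0-100, 00-01, 001-1, 0010-, 10010, 11011
PI chart (minterm → PIs covering it):
  1 | 0-001,00-01
  5 | 00-01,001-1,0010-
  7 | 001-1  (sole → essential)
  9 | 0-001  (sole → essential)
  12 | 0-100  (sole → essential)
  27 | 11011  (sole → essential)
Essential prime implicants: 0-001, 0-100, 001-1, 11011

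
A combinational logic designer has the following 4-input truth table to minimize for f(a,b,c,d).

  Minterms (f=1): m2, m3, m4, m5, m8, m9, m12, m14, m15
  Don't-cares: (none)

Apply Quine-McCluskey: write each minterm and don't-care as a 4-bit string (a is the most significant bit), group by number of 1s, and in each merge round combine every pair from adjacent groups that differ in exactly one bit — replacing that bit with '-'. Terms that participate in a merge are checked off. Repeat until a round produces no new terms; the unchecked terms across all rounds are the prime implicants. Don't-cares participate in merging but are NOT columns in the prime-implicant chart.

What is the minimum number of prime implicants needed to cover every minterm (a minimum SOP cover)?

5

[col 0] 0010*, 0011*, 0100*, 0101*, 1000*, 1001*, 1100*, 1110*, 1111*
[col 1] -100, 001-, 010-, 1-00, 100-, 11-0, 111-
Prime implicants: -100, 001-, 010-, 1-00, 100-, 11-0, 111-
PI chart (minterm → PIs covering it):
  2 | 001-  (sole → essential)
  3 | 001-  (sole → essential)
  4 | -100,010-
  5 | 010-  (sole → essential)
  8 | 1-00,100-
  9 | 100-  (sole → essential)
  12 | -100,1-00,11-0
  14 | 11-0,111-
  15 | 111-  (sole → essential)
Essential prime implicants: 001-, 010-, 100-, 111-
Petrick residual → -100
Minimum SOP uses 5 PIs: bc'd' + a'b'c + a'bc' + ab'c' + abc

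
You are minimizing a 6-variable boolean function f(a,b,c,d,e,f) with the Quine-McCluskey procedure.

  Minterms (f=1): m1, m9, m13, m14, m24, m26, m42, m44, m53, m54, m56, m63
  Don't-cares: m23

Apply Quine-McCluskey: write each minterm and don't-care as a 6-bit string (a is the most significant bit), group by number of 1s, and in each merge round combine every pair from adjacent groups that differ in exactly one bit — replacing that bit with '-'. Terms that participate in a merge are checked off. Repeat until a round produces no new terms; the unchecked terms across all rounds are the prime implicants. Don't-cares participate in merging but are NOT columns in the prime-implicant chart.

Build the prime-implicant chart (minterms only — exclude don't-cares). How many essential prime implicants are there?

10

[col 0] 000001*, 001001*, 001101*, 001110, 010111, 011000*, 011010*, 101010, 101100, 110101, 110110, 111000*, 111111
[col 1] -11000, 00-001, 001-01, 0110-0
Prime implicants: -11000, 00-001, 001-01, 001110, 010111, 0110-0, 101010, 101100, 110101, 110110, 111111
PI chart (minterm → PIs covering it):
  1 | 00-001  (sole → essential)
  9 | 00-001,001-01
  13 | 001-01  (sole → essential)
  14 | 001110  (sole → essential)
  24 | -11000,0110-0
  26 | 0110-0  (sole → essential)
  42 | 101010  (sole → essential)
  44 | 101100  (sole → essential)
  53 | 110101  (sole → essential)
  54 | 110110  (sole → essential)
  56 | -11000  (sole → essential)
  63 | 111111  (sole → essential)
Essential prime implicants: -11000, 00-001, 001-01, 001110, 0110-0, 101010, 101100, 110101, 110110, 111111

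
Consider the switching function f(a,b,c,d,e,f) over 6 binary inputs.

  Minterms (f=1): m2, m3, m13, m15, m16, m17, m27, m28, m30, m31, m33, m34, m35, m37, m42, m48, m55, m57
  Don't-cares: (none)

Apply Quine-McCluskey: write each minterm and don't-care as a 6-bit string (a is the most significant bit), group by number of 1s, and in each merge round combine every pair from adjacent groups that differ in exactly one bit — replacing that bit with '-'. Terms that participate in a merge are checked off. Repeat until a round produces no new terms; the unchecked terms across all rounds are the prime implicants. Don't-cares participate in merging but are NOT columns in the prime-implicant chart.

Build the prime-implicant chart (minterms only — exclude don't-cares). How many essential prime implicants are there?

10

size-2^0 implicants → 000010(✓)  000011(✓)  001101(✓)  001111(✓)  010000(✓)  010001(✓)  011011(✓)  011100(✓)  011110(✓)  011111(✓)  100001(✓)  100010(✓)  100011(✓)  100101(✓)  101010(✓)  110000(✓)  110111  111001
size-2^1 implicants → -00010(✓)  -00011(✓)  -10000  0-1111  00001-(✓)  0011-1  01000-  011-11  0111-0  01111-  10-010  100-01  1000-1  10001-(✓)
size-2^2 implicants → -0001-
Unchecked terms (primes): -0001-, -10000, 0-1111, 0011-1, 01000-, 011-11, 0111-0, 01111-, 10-010, 100-01, 1000-1, 110111, 111001
Minterm coverage:
  m2 ⊆ -0001- [E]
  m3 ⊆ -0001- [E]
  m13 ⊆ 0011-1 [E]
  m15 ⊆ 0-1111,0011-1
  m16 ⊆ -10000,01000-
  m17 ⊆ 01000- [E]
  m27 ⊆ 011-11 [E]
  m28 ⊆ 0111-0 [E]
  m30 ⊆ 0111-0,01111-
  m31 ⊆ 0-1111,011-11,01111-
  m33 ⊆ 100-01,1000-1
  m34 ⊆ -0001-,10-010
  m35 ⊆ -0001-,1000-1
  m37 ⊆ 100-01 [E]
  m42 ⊆ 10-010 [E]
  m48 ⊆ -10000 [E]
  m55 ⊆ 110111 [E]
  m57 ⊆ 111001 [E]
E = {-0001-, -10000, 0011-1, 01000-, 011-11, 0111-0, 10-010, 100-01, 110111, 111001}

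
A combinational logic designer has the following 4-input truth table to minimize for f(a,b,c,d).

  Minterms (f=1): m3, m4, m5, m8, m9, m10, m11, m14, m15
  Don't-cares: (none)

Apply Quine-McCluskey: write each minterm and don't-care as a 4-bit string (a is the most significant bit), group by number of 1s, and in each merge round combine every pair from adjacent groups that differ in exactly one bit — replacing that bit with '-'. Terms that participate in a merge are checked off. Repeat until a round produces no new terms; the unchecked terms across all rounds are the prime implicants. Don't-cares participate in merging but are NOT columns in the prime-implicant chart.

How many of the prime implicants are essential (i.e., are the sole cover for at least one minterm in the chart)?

size-2^0 implicants → 0011(✓)  0100(✓)  0101(✓)  1000(✓)  1001(✓)  1010(✓)  1011(✓)  1110(✓)  1111(✓)
size-2^1 implicants → -011  010-  1-10(✓)  1-11(✓)  10-0(✓)  10-1(✓)  100-(✓)  101-(✓)  111-(✓)
size-2^2 implicants → 1-1-  10--
Unchecked terms (primes): -011, 010-, 1-1-, 10--
Minterm coverage:
  m3 ⊆ -011 [E]
  m4 ⊆ 010- [E]
  m5 ⊆ 010- [E]
  m8 ⊆ 10-- [E]
  m9 ⊆ 10-- [E]
  m10 ⊆ 1-1-,10--
  m11 ⊆ -011,1-1-,10--
  m14 ⊆ 1-1- [E]
  m15 ⊆ 1-1- [E]
E = {-011, 010-, 1-1-, 10--}

4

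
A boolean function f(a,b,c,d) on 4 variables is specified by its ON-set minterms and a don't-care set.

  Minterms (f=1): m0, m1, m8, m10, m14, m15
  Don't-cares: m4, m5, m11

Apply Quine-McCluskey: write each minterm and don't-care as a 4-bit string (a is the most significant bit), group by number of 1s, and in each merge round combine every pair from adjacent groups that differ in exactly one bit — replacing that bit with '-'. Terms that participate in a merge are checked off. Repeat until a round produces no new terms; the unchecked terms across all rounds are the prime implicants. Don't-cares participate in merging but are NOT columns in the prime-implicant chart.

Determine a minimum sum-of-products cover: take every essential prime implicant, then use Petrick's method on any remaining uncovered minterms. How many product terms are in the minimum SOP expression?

3

[col 0] 0000*, 0001*, 0100*, 0101*, 1000*, 1010*, 1011*, 1110*, 1111*
[col 1] -000, 0-00*, 0-01*, 000-*, 010-*, 1-10*, 1-11*, 10-0, 101-*, 111-*
[col 2] 0-0-, 1-1-
Prime implicants: -000, 0-0-, 1-1-, 10-0
PI chart (minterm → PIs covering it):
  0 | -000,0-0-
  1 | 0-0-  (sole → essential)
  8 | -000,10-0
  10 | 1-1-,10-0
  14 | 1-1-  (sole → essential)
  15 | 1-1-  (sole → essential)
Essential prime implicants: 0-0-, 1-1-
Petrick residual → -000
Minimum SOP uses 3 PIs: b'c'd' + a'c' + ac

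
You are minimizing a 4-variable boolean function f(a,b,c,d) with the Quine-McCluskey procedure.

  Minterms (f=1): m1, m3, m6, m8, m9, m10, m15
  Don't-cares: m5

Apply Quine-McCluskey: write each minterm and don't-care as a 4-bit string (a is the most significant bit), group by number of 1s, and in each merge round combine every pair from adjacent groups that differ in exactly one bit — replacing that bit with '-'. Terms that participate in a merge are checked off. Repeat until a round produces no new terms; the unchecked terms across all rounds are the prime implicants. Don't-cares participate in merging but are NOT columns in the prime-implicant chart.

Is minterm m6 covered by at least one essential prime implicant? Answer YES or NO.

YES

Round 0: 0001✓ 0011✓ 0101✓ 0110 1000✓ 1001✓ 1010✓ 1111
Round 1: -001 0-01 00-1 10-0 100-
PIs = {-001, 0-01, 00-1, 0110, 10-0, 100-, 1111}
Coverage chart:
  m1: -001,0-01,00-1
  m3: 00-1 ←essential
  m6: 0110 ←essential
  m8: 10-0,100-
  m9: -001,100-
  m10: 10-0 ←essential
  m15: 1111 ←essential
Essential: 00-1, 0110, 10-0, 1111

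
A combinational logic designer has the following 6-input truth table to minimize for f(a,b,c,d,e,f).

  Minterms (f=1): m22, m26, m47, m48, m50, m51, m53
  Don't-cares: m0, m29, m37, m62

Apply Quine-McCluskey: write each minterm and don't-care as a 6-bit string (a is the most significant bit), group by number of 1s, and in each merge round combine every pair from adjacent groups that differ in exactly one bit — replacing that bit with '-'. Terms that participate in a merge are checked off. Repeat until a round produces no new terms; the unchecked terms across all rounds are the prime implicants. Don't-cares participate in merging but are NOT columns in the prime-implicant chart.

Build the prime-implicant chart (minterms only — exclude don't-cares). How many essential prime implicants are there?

size-2^0 implicants → 000000  010110  011010  011101  100101(✓)  101111  110000(✓)  110010(✓)  110011(✓)  110101(✓)  111110
size-2^1 implicants → 1-0101  1100-0  11001-
Unchecked terms (primes): 000000, 010110, 011010, 011101, 1-0101, 101111, 1100-0, 11001-, 111110
Minterm coverage:
  m22 ⊆ 010110 [E]
  m26 ⊆ 011010 [E]
  m47 ⊆ 101111 [E]
  m48 ⊆ 1100-0 [E]
  m50 ⊆ 1100-0,11001-
  m51 ⊆ 11001- [E]
  m53 ⊆ 1-0101 [E]
E = {010110, 011010, 1-0101, 101111, 1100-0, 11001-}

6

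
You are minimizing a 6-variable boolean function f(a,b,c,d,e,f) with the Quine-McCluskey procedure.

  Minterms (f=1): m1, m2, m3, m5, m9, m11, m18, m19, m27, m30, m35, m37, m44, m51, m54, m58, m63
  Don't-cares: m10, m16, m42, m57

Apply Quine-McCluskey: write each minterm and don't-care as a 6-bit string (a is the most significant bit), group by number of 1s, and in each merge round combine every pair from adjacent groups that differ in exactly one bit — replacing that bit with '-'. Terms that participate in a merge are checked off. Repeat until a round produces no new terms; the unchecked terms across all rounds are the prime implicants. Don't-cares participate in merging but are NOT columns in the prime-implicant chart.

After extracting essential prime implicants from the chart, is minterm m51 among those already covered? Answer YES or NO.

YES

[col 0] 000001*, 000010*, 000011*, 000101*, 001001*, 001010*, 001011*, 010000*, 010010*, 010011*, 011011*, 011110, 100011*, 100101*, 101010*, 101100, 110011*, 110110, 111001, 111010*, 111111
[col 1] -00011*, -00101, -01010, -10011*, 0-0010*, 0-0011*, 0-1011*, 00-001*, 00-010*, 00-011*, 000-01, 0000-1*, 00001-*, 0010-1*, 00101-*, 01-011*, 0100-0, 01001-*, 1-0011*, 1-1010
[col 2] --0011, 0--011, 0-001-, 00-0-1, 00-01-
Prime implicants: --0011, -00101, -01010, 0--011, 0-001-, 00-0-1, 00-01-, 000-01, 0100-0, 011110, 1-1010, 101100, 110110, 111001, 111111
PI chart (minterm → PIs covering it):
  1 | 00-0-1,000-01
  2 | 0-001-,00-01-
  3 | --0011,0--011,0-001-,00-0-1,00-01-
  5 | -00101,000-01
  9 | 00-0-1  (sole → essential)
  11 | 0--011,00-0-1,00-01-
  18 | 0-001-,0100-0
  19 | --0011,0--011,0-001-
  27 | 0--011  (sole → essential)
  30 | 011110  (sole → essential)
  35 | --0011  (sole → essential)
  37 | -00101  (sole → essential)
  44 | 101100  (sole → essential)
  51 | --0011  (sole → essential)
  54 | 110110  (sole → essential)
  58 | 1-1010  (sole → essential)
  63 | 111111  (sole → essential)
Essential prime implicants: --0011, -00101, 0--011, 00-0-1, 011110, 1-1010, 101100, 110110, 111111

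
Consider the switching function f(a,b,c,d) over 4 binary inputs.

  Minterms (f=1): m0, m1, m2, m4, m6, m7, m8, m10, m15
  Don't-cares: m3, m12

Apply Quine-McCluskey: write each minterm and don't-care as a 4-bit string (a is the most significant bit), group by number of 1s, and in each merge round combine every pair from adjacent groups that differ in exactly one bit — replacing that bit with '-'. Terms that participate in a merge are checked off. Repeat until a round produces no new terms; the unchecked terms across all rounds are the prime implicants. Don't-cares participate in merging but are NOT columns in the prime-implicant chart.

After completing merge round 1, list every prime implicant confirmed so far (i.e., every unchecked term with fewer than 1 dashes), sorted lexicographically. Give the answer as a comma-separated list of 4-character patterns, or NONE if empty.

[col 0] 0000*, 0001*, 0010*, 0011*, 0100*, 0110*, 0111*, 1000*, 1010*, 1100*, 1111*
[col 1] -000*, -010*, -100*, -111, 0-00*, 0-10*, 0-11*, 00-0*, 00-1*, 000-*, 001-*, 01-0*, 011-*, 1-00*, 10-0*
[col 2] --00, -0-0, 0--0, 0-1-, 00--
Prime implicants: --00, -0-0, -111, 0--0, 0-1-, 00--

NONE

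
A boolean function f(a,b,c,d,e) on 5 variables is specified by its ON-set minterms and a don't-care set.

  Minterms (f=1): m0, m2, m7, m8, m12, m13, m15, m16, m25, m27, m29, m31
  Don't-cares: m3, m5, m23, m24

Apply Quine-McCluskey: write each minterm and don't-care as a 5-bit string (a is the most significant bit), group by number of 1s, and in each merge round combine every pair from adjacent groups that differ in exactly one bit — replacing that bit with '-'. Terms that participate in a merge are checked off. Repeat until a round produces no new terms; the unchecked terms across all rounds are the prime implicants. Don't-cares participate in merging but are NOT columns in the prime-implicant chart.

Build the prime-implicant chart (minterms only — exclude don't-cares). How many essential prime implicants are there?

size-2^0 implicants → 00000(✓)  00010(✓)  00011(✓)  00101(✓)  00111(✓)  01000(✓)  01100(✓)  01101(✓)  01111(✓)  10000(✓)  10111(✓)  11000(✓)  11001(✓)  11011(✓)  11101(✓)  11111(✓)
size-2^1 implicants → -0000(✓)  -0111(✓)  -1000(✓)  -1101(✓)  -1111(✓)  0-000(✓)  0-101(✓)  0-111(✓)  00-11  000-0  0001-  001-1(✓)  01-00  011-1(✓)  0110-  1-000(✓)  1-111(✓)  11-01(✓)  11-11(✓)  110-1(✓)  1100-  111-1(✓)
size-2^2 implicants → --000  --111  -11-1  0-1-1  11--1
Unchecked terms (primes): --000, --111, -11-1, 0-1-1, 00-11, 000-0, 0001-, 01-00, 0110-, 11--1, 1100-
Minterm coverage:
  m0 ⊆ --000,000-0
  m2 ⊆ 000-0,0001-
  m7 ⊆ --111,0-1-1,00-11
  m8 ⊆ --000,01-00
  m12 ⊆ 01-00,0110-
  m13 ⊆ -11-1,0-1-1,0110-
  m15 ⊆ --111,-11-1,0-1-1
  m16 ⊆ --000 [E]
  m25 ⊆ 11--1,1100-
  m27 ⊆ 11--1 [E]
  m29 ⊆ -11-1,11--1
  m31 ⊆ --111,-11-1,11--1
E = {--000, 11--1}

2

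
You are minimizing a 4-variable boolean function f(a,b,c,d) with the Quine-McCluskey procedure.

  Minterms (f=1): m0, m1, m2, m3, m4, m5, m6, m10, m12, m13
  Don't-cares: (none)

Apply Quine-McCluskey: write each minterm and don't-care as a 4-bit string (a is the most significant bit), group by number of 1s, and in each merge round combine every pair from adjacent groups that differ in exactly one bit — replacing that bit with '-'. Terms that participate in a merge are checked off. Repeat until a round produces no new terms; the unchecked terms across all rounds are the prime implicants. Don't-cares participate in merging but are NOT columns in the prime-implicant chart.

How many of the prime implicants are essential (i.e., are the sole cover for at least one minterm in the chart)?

Round 0: 0000✓ 0001✓ 0010✓ 0011✓ 0100✓ 0101✓ 0110✓ 1010✓ 1100✓ 1101✓
Round 1: -010 -100✓ -101✓ 0-00✓ 0-01✓ 0-10✓ 00-0✓ 00-1✓ 000-✓ 001-✓ 01-0✓ 010-✓ 110-✓
Round 2: -10- 0--0 0-0- 00--
PIs = {-010, -10-, 0--0, 0-0-, 00--}
Coverage chart:
  m0: 0--0,0-0-,00--
  m1: 0-0-,00--
  m2: -010,0--0,00--
  m3: 00-- ←essential
  m4: -10-,0--0,0-0-
  m5: -10-,0-0-
  m6: 0--0 ←essential
  m10: -010 ←essential
  m12: -10- ←essential
  m13: -10- ←essential
Essential: -010, -10-, 0--0, 00--

4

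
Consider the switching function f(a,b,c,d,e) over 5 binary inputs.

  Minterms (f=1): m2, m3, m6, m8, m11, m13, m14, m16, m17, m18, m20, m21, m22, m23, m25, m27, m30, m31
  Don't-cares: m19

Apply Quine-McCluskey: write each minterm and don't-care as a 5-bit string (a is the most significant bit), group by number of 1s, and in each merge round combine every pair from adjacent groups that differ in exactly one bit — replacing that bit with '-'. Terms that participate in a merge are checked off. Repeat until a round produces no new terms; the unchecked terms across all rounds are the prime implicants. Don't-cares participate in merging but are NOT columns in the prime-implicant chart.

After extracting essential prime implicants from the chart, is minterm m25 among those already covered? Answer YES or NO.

[col 0] 00010*, 00011*, 00110*, 01000, 01011*, 01101, 01110*, 10000*, 10001*, 10010*, 10011*, 10100*, 10101*, 10110*, 10111*, 11001*, 11011*, 11110*, 11111*
[col 1] -0010*, -0011*, -0110*, -1011*, -1110*, 0-011*, 0-110*, 00-10*, 0001-*, 1-001*, 1-011*, 1-110*, 1-111*, 10-00*, 10-01*, 10-10*, 10-11*, 100-0*, 100-1*, 1000-*, 1001-*, 101-0*, 101-1*, 1010-*, 1011-*, 11-11*, 110-1*, 1111-*
[col 2] --011, --110, -0-10, -001-, 1--11, 1-0-1, 1-11-, 10--0*, 10--1*, 10-0-*, 10-1-*, 100--*, 101--*
[col 3] 10---
Prime implicants: --011, --110, -0-10, -001-, 01000, 01101, 1--11, 1-0-1, 1-11-, 10---
PI chart (minterm → PIs covering it):
  2 | -0-10,-001-
  3 | --011,-001-
  6 | --110,-0-10
  8 | 01000  (sole → essential)
  11 | --011  (sole → essential)
  13 | 01101  (sole → essential)
  14 | --110  (sole → essential)
  16 | 10---  (sole → essential)
  17 | 1-0-1,10---
  18 | -0-10,-001-,10---
  20 | 10---  (sole → essential)
  21 | 10---  (sole → essential)
  22 | --110,-0-10,1-11-,10---
  23 | 1--11,1-11-,10---
  25 | 1-0-1  (sole → essential)
  27 | --011,1--11,1-0-1
  30 | --110,1-11-
  31 | 1--11,1-11-
Essential prime implicants: --011, --110, 01000, 01101, 1-0-1, 10---

YES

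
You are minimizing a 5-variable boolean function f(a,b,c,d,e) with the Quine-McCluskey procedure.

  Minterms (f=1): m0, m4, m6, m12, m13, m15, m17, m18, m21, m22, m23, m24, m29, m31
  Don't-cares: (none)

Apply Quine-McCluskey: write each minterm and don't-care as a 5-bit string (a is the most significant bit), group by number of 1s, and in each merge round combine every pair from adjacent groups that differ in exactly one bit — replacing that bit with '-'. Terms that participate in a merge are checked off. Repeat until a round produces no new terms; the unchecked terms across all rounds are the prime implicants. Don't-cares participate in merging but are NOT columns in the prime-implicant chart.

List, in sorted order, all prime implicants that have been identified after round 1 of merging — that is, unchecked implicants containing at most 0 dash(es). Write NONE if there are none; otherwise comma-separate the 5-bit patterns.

size-2^0 implicants → 00000(✓)  00100(✓)  00110(✓)  01100(✓)  01101(✓)  01111(✓)  10001(✓)  10010(✓)  10101(✓)  10110(✓)  10111(✓)  11000  11101(✓)  11111(✓)
size-2^1 implicants → -0110  -1101(✓)  -1111(✓)  0-100  00-00  001-0  011-1(✓)  0110-  1-101(✓)  1-111(✓)  10-01  10-10  101-1(✓)  1011-  111-1(✓)
size-2^2 implicants → -11-1  1-1-1
Unchecked terms (primes): -0110, -11-1, 0-100, 00-00, 001-0, 0110-, 1-1-1, 10-01, 10-10, 1011-, 11000

11000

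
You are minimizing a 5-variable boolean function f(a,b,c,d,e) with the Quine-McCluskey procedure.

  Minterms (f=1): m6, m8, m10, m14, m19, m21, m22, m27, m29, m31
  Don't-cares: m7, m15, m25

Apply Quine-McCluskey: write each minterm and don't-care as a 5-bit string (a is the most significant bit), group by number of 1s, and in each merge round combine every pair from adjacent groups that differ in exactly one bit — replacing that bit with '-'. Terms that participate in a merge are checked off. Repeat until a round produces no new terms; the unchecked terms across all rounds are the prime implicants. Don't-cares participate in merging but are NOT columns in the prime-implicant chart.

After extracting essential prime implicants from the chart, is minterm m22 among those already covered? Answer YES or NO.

Round 0: 00110✓ 00111✓ 01000✓ 01010✓ 01110✓ 01111✓ 10011✓ 10101✓ 10110✓ 11001✓ 11011✓ 11101✓ 11111✓
Round 1: -0110 -1111 0-110✓ 0-111✓ 0011-✓ 01-10 010-0 0111-✓ 1-011 1-101 11-01✓ 11-11✓ 110-1✓ 111-1✓
Round 2: 0-11- 11--1
PIs = {-0110, -1111, 0-11-, 01-10, 010-0, 1-011, 1-101, 11--1}
Coverage chart:
  m6: -0110,0-11-
  m8: 010-0 ←essential
  m10: 01-10,010-0
  m14: 0-11-,01-10
  m19: 1-011 ←essential
  m21: 1-101 ←essential
  m22: -0110 ←essential
  m27: 1-011,11--1
  m29: 1-101,11--1
  m31: -1111,11--1
Essential: -0110, 010-0, 1-011, 1-101

YES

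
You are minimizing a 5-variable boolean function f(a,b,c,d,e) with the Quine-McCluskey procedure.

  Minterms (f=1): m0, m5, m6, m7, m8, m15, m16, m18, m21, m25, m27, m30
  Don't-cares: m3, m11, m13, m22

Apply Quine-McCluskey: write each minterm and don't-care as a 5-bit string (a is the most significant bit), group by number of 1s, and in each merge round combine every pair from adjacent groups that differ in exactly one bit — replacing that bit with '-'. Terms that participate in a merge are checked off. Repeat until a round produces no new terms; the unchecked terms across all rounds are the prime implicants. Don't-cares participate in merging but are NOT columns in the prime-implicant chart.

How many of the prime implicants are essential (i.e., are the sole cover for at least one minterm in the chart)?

4

[col 0] 00000*, 00011*, 00101*, 00110*, 00111*, 01000*, 01011*, 01101*, 01111*, 10000*, 10010*, 10101*, 10110*, 11001*, 11011*, 11110*
[col 1] -0000, -0101, -0110, -1011, 0-000, 0-011*, 0-101*, 0-111*, 00-11*, 001-1*, 0011-, 01-11*, 011-1*, 1-110, 10-10, 100-0, 110-1
[col 2] 0--11, 0-1-1
Prime implicants: -0000, -0101, -0110, -1011, 0--11, 0-000, 0-1-1, 0011-, 1-110, 10-10, 100-0, 110-1
PI chart (minterm → PIs covering it):
  0 | -0000,0-000
  5 | -0101,0-1-1
  6 | -0110,0011-
  7 | 0--11,0-1-1,0011-
  8 | 0-000  (sole → essential)
  15 | 0--11,0-1-1
  16 | -0000,100-0
  18 | 10-10,100-0
  21 | -0101  (sole → essential)
  25 | 110-1  (sole → essential)
  27 | -1011,110-1
  30 | 1-110  (sole → essential)
Essential prime implicants: -0101, 0-000, 1-110, 110-1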